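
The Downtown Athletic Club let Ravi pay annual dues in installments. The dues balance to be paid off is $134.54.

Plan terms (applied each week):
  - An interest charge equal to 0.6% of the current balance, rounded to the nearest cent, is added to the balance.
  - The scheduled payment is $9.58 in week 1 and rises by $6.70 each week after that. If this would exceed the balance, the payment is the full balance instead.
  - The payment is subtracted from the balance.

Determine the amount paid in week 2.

Week 1: $134.54 +$0.81 interest = $135.35; pay $9.58 → $125.77
Week 2: $125.77 +$0.75 interest = $126.52; pay $16.28 → $110.24

$16.28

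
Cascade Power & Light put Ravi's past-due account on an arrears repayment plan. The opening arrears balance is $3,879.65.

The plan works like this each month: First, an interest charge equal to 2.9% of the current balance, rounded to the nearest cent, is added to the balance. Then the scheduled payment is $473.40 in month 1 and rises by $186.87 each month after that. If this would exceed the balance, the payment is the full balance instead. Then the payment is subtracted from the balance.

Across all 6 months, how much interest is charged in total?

$401.10

# | Opening | Interest | Payment | End bal
1 | $3,879.65 | $112.51 | $473.40 | $3,518.76
2 | $3,518.76 | $102.04 | $660.27 | $2,960.53
3 | $2,960.53 | $85.86 | $847.14 | $2,199.25
4 | $2,199.25 | $63.78 | $1,034.01 | $1,229.02
5 | $1,229.02 | $35.64 | $1,220.88 | $43.78
6 | $43.78 | $1.27 | $45.05 | $0.00
Total interest: $112.51 + $102.04 + $85.86 + $63.78 + $35.64 + $1.27 = $401.10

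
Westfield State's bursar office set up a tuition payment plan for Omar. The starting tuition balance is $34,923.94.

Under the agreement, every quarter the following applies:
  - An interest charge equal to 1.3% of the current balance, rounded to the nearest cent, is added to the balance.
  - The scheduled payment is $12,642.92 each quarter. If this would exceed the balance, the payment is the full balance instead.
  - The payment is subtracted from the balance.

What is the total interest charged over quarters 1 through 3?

Quarter 1: opening $34,923.94; interest $454.01 → $35,377.95; payment $12,642.92; balance $22,735.03
Quarter 2: opening $22,735.03; interest $295.56 → $23,030.59; payment $12,642.92; balance $10,387.67
Quarter 3: opening $10,387.67; interest $135.04 → $10,522.71; payment $10,522.71; balance $0.00
Total interest: $454.01 + $295.56 + $135.04 = $884.61

$884.61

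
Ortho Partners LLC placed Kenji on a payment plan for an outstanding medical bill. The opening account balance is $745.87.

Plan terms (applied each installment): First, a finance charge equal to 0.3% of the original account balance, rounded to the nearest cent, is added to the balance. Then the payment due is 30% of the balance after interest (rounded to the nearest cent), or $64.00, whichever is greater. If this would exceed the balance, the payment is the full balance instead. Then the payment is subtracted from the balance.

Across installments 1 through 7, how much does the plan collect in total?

Installment 1: $745.87 +$2.24 interest = $748.11; pay $224.43 → $523.68
Installment 2: $523.68 +$2.24 interest = $525.92; pay $157.78 → $368.14
Installment 3: $368.14 +$2.24 interest = $370.38; pay $111.11 → $259.27
Installment 4: $259.27 +$2.24 interest = $261.51; pay $78.45 → $183.06
Installment 5: $183.06 +$2.24 interest = $185.30; pay $64.00 → $121.30
Installment 6: $121.30 +$2.24 interest = $123.54; pay $64.00 → $59.54
Installment 7: $59.54 +$2.24 interest = $61.78; pay $61.78 → $0.00
Total paid: $761.55

$761.55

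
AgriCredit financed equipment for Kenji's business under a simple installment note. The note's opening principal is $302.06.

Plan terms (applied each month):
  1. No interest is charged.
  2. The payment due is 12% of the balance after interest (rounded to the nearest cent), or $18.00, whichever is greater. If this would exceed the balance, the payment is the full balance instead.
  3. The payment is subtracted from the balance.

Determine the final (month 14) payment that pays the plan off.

$14.27

# | Opening | Payment | End bal
1 | $302.06 | $36.25 | $265.81
2 | $265.81 | $31.90 | $233.91
3 | $233.91 | $28.07 | $205.84
4 | $205.84 | $24.70 | $181.14
5 | $181.14 | $21.74 | $159.40
6 | $159.40 | $19.13 | $140.27
7 | $140.27 | $18.00 | $122.27
8 | $122.27 | $18.00 | $104.27
9 | $104.27 | $18.00 | $86.27
10 | $86.27 | $18.00 | $68.27
11 | $68.27 | $18.00 | $50.27
12 | $50.27 | $18.00 | $32.27
13 | $32.27 | $18.00 | $14.27
14 | $14.27 | $14.27 | $0.00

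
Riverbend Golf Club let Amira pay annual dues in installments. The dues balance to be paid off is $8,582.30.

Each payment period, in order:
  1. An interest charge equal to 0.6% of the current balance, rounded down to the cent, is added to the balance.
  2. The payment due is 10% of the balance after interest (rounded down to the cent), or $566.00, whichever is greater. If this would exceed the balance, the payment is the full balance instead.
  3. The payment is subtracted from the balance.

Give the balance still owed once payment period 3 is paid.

Payment period 1: opening $8,582.30; interest $51.49 → $8,633.79; payment $863.37; balance $7,770.42
Payment period 2: opening $7,770.42; interest $46.62 → $7,817.04; payment $781.70; balance $7,035.34
Payment period 3: opening $7,035.34; interest $42.21 → $7,077.55; payment $707.75; balance $6,369.80

$6,369.80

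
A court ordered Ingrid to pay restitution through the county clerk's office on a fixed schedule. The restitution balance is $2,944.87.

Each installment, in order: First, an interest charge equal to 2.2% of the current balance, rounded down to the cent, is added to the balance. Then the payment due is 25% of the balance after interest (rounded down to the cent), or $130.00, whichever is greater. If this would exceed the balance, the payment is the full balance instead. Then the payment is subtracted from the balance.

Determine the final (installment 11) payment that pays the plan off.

Installment 1: $2,944.87 +$64.78 interest = $3,009.65; pay $752.41 → $2,257.24
Installment 2: $2,257.24 +$49.65 interest = $2,306.89; pay $576.72 → $1,730.17
Installment 3: $1,730.17 +$38.06 interest = $1,768.23; pay $442.05 → $1,326.18
Installment 4: $1,326.18 +$29.17 interest = $1,355.35; pay $338.83 → $1,016.52
Installment 5: $1,016.52 +$22.36 interest = $1,038.88; pay $259.72 → $779.16
Installment 6: $779.16 +$17.14 interest = $796.30; pay $199.07 → $597.23
Installment 7: $597.23 +$13.13 interest = $610.36; pay $152.59 → $457.77
Installment 8: $457.77 +$10.07 interest = $467.84; pay $130.00 → $337.84
Installment 9: $337.84 +$7.43 interest = $345.27; pay $130.00 → $215.27
Installment 10: $215.27 +$4.73 interest = $220.00; pay $130.00 → $90.00
Installment 11: $90.00 +$1.98 interest = $91.98; pay $91.98 → $0.00

$91.98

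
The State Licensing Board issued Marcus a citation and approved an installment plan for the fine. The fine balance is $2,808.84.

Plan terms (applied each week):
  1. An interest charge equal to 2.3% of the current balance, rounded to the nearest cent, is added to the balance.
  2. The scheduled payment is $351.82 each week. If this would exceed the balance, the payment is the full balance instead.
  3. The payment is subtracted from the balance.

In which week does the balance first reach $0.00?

Week 1: $2,808.84 +$64.60 interest = $2,873.44; pay $351.82 → $2,521.62
Week 2: $2,521.62 +$58.00 interest = $2,579.62; pay $351.82 → $2,227.80
Week 3: $2,227.80 +$51.24 interest = $2,279.04; pay $351.82 → $1,927.22
Week 4: $1,927.22 +$44.33 interest = $1,971.55; pay $351.82 → $1,619.73
Week 5: $1,619.73 +$37.25 interest = $1,656.98; pay $351.82 → $1,305.16
Week 6: $1,305.16 +$30.02 interest = $1,335.18; pay $351.82 → $983.36
Week 7: $983.36 +$22.62 interest = $1,005.98; pay $351.82 → $654.16
Week 8: $654.16 +$15.05 interest = $669.21; pay $351.82 → $317.39
Week 9: $317.39 +$7.30 interest = $324.69; pay $324.69 → $0.00
Balance reaches $0.00 in week 9.

9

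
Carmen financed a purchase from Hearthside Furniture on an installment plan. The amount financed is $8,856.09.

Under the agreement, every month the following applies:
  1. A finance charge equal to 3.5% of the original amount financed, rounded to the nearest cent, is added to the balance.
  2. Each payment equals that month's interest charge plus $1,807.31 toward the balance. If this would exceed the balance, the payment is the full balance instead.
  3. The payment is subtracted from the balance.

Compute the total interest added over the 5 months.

$1,549.80

Month 1: $8,856.09 +$309.96 interest = $9,166.05; pay $2,117.27 → $7,048.78
Month 2: $7,048.78 +$309.96 interest = $7,358.74; pay $2,117.27 → $5,241.47
Month 3: $5,241.47 +$309.96 interest = $5,551.43; pay $2,117.27 → $3,434.16
Month 4: $3,434.16 +$309.96 interest = $3,744.12; pay $2,117.27 → $1,626.85
Month 5: $1,626.85 +$309.96 interest = $1,936.81; pay $1,936.81 → $0.00
Total interest: $309.96 + $309.96 + $309.96 + $309.96 + $309.96 = $1,549.80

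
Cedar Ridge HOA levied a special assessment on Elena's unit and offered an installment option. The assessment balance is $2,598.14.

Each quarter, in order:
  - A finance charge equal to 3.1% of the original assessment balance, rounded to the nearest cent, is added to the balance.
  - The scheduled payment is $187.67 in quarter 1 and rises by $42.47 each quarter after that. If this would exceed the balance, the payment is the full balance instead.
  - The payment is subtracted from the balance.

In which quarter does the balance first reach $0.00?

Quarter 1: opening $2,598.14; interest $80.54 → $2,678.68; payment $187.67; balance $2,491.01
Quarter 2: opening $2,491.01; interest $80.54 → $2,571.55; payment $230.14; balance $2,341.41
Quarter 3: opening $2,341.41; interest $80.54 → $2,421.95; payment $272.61; balance $2,149.34
Quarter 4: opening $2,149.34; interest $80.54 → $2,229.88; payment $315.08; balance $1,914.80
Quarter 5: opening $1,914.80; interest $80.54 → $1,995.34; payment $357.55; balance $1,637.79
Quarter 6: opening $1,637.79; interest $80.54 → $1,718.33; payment $400.02; balance $1,318.31
Quarter 7: opening $1,318.31; interest $80.54 → $1,398.85; payment $442.49; balance $956.36
Quarter 8: opening $956.36; interest $80.54 → $1,036.90; payment $484.96; balance $551.94
Quarter 9: opening $551.94; interest $80.54 → $632.48; payment $527.43; balance $105.05
Quarter 10: opening $105.05; interest $80.54 → $185.59; payment $185.59; balance $0.00
Balance reaches $0.00 in quarter 10.

10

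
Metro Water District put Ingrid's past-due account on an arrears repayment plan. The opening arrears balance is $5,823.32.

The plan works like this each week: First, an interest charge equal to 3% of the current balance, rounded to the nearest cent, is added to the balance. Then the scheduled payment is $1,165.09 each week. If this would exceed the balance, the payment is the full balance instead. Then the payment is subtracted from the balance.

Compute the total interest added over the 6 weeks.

$584.29

Week 1: $5,823.32 +$174.70 interest = $5,998.02; pay $1,165.09 → $4,832.93
Week 2: $4,832.93 +$144.99 interest = $4,977.92; pay $1,165.09 → $3,812.83
Week 3: $3,812.83 +$114.38 interest = $3,927.21; pay $1,165.09 → $2,762.12
Week 4: $2,762.12 +$82.86 interest = $2,844.98; pay $1,165.09 → $1,679.89
Week 5: $1,679.89 +$50.40 interest = $1,730.29; pay $1,165.09 → $565.20
Week 6: $565.20 +$16.96 interest = $582.16; pay $582.16 → $0.00
Total interest: $174.70 + $144.99 + $114.38 + $82.86 + $50.40 + $16.96 = $584.29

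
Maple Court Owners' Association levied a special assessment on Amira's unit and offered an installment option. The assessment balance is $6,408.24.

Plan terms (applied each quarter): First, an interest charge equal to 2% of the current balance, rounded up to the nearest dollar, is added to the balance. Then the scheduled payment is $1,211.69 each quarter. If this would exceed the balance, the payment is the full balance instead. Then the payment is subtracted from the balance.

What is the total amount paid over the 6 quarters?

$6,846.24

Quarter 1: $6,408.24 +$129.00 interest = $6,537.24; pay $1,211.69 → $5,325.55
Quarter 2: $5,325.55 +$107.00 interest = $5,432.55; pay $1,211.69 → $4,220.86
Quarter 3: $4,220.86 +$85.00 interest = $4,305.86; pay $1,211.69 → $3,094.17
Quarter 4: $3,094.17 +$62.00 interest = $3,156.17; pay $1,211.69 → $1,944.48
Quarter 5: $1,944.48 +$39.00 interest = $1,983.48; pay $1,211.69 → $771.79
Quarter 6: $771.79 +$16.00 interest = $787.79; pay $787.79 → $0.00
Total paid: $6,846.24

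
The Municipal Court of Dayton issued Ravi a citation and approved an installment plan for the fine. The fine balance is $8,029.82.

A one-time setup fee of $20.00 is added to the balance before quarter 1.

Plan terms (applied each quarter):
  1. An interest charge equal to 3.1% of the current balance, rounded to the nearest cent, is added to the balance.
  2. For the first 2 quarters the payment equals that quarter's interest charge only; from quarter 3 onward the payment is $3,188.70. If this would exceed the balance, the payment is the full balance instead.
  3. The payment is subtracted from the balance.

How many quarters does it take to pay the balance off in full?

Quarter 1: opening $8,049.82; interest $249.54 → $8,299.36; payment $249.54; balance $8,049.82
Quarter 2: opening $8,049.82; interest $249.54 → $8,299.36; payment $249.54; balance $8,049.82
Quarter 3: opening $8,049.82; interest $249.54 → $8,299.36; payment $3,188.70; balance $5,110.66
Quarter 4: opening $5,110.66; interest $158.43 → $5,269.09; payment $3,188.70; balance $2,080.39
Quarter 5: opening $2,080.39; interest $64.49 → $2,144.88; payment $2,144.88; balance $0.00
Balance reaches $0.00 in quarter 5.

5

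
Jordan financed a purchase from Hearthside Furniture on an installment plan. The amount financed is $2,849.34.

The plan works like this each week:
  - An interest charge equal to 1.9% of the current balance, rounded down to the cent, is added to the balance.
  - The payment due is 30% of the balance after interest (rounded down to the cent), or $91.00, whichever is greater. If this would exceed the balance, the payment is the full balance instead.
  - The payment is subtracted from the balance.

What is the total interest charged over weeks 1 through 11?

Week 1: $2,849.34 +$54.13 interest = $2,903.47; pay $871.04 → $2,032.43
Week 2: $2,032.43 +$38.61 interest = $2,071.04; pay $621.31 → $1,449.73
Week 3: $1,449.73 +$27.54 interest = $1,477.27; pay $443.18 → $1,034.09
Week 4: $1,034.09 +$19.64 interest = $1,053.73; pay $316.11 → $737.62
Week 5: $737.62 +$14.01 interest = $751.63; pay $225.48 → $526.15
Week 6: $526.15 +$9.99 interest = $536.14; pay $160.84 → $375.30
Week 7: $375.30 +$7.13 interest = $382.43; pay $114.72 → $267.71
Week 8: $267.71 +$5.08 interest = $272.79; pay $91.00 → $181.79
Week 9: $181.79 +$3.45 interest = $185.24; pay $91.00 → $94.24
Week 10: $94.24 +$1.79 interest = $96.03; pay $91.00 → $5.03
Week 11: $5.03 +$0.09 interest = $5.12; pay $5.12 → $0.00
Total interest: $54.13 + $38.61 + $27.54 + $19.64 + $14.01 + $9.99 + $7.13 + $5.08 + $3.45 + $1.79 + $0.09 = $181.46

$181.46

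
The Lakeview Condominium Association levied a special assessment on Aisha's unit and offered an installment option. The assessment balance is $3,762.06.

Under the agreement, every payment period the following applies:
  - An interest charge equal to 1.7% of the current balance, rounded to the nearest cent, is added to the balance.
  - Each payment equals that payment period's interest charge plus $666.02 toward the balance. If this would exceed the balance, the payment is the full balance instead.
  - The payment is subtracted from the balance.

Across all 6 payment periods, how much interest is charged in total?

$213.90

Payment period 1: $3,762.06 +$63.96 interest = $3,826.02; pay $729.98 → $3,096.04
Payment period 2: $3,096.04 +$52.63 interest = $3,148.67; pay $718.65 → $2,430.02
Payment period 3: $2,430.02 +$41.31 interest = $2,471.33; pay $707.33 → $1,764.00
Payment period 4: $1,764.00 +$29.99 interest = $1,793.99; pay $696.01 → $1,097.98
Payment period 5: $1,097.98 +$18.67 interest = $1,116.65; pay $684.69 → $431.96
Payment period 6: $431.96 +$7.34 interest = $439.30; pay $439.30 → $0.00
Total interest: $63.96 + $52.63 + $41.31 + $29.99 + $18.67 + $7.34 = $213.90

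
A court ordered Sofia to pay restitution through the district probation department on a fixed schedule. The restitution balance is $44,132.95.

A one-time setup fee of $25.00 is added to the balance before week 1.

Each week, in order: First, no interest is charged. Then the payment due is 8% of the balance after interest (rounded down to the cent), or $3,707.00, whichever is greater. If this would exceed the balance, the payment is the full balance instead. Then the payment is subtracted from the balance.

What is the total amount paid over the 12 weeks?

Week 1: opening $44,157.95; payment $3,707.00; balance $40,450.95
Week 2: opening $40,450.95; payment $3,707.00; balance $36,743.95
Week 3: opening $36,743.95; payment $3,707.00; balance $33,036.95
Week 4: opening $33,036.95; payment $3,707.00; balance $29,329.95
Week 5: opening $29,329.95; payment $3,707.00; balance $25,622.95
Week 6: opening $25,622.95; payment $3,707.00; balance $21,915.95
Week 7: opening $21,915.95; payment $3,707.00; balance $18,208.95
Week 8: opening $18,208.95; payment $3,707.00; balance $14,501.95
Week 9: opening $14,501.95; payment $3,707.00; balance $10,794.95
Week 10: opening $10,794.95; payment $3,707.00; balance $7,087.95
Week 11: opening $7,087.95; payment $3,707.00; balance $3,380.95
Week 12: opening $3,380.95; payment $3,380.95; balance $0.00
Total paid: $44,157.95

$44,157.95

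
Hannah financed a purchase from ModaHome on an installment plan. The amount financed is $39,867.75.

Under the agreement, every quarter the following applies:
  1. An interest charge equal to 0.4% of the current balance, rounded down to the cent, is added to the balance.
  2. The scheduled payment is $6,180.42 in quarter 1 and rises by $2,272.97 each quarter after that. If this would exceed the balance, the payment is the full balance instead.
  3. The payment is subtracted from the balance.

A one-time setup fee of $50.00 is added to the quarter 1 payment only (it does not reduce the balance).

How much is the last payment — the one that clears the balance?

Quarter 1: $39,867.75 +$159.47 interest = $40,027.22; pay $6,180.42 (+ $50.00 fee) → $33,846.80
Quarter 2: $33,846.80 +$135.38 interest = $33,982.18; pay $8,453.39 → $25,528.79
Quarter 3: $25,528.79 +$102.11 interest = $25,630.90; pay $10,726.36 → $14,904.54
Quarter 4: $14,904.54 +$59.61 interest = $14,964.15; pay $12,999.33 → $1,964.82
Quarter 5: $1,964.82 +$7.85 interest = $1,972.67; pay $1,972.67 → $0.00

$1,972.67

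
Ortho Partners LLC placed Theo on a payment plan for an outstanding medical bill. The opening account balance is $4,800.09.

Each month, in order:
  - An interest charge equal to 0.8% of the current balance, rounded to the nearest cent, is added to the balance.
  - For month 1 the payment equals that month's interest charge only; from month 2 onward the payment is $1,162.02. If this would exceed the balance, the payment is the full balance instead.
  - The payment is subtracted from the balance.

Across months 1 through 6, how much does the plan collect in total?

$4,939.88

# | Opening | Interest | Payment | End bal
1 | $4,800.09 | $38.40 | $38.40 | $4,800.09
2 | $4,800.09 | $38.40 | $1,162.02 | $3,676.47
3 | $3,676.47 | $29.41 | $1,162.02 | $2,543.86
4 | $2,543.86 | $20.35 | $1,162.02 | $1,402.19
5 | $1,402.19 | $11.22 | $1,162.02 | $251.39
6 | $251.39 | $2.01 | $253.40 | $0.00
Total paid: $4,939.88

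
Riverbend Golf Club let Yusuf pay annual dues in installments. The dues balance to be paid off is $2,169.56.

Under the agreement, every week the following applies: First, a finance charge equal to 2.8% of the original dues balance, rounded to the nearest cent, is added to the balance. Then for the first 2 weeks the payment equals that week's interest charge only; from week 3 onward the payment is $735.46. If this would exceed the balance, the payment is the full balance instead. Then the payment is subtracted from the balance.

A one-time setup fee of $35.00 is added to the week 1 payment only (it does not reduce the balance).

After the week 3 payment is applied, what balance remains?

$1,494.85

Week 1: $2,169.56 +$60.75 interest = $2,230.31; pay $60.75 (+ $35.00 fee) → $2,169.56
Week 2: $2,169.56 +$60.75 interest = $2,230.31; pay $60.75 → $2,169.56
Week 3: $2,169.56 +$60.75 interest = $2,230.31; pay $735.46 → $1,494.85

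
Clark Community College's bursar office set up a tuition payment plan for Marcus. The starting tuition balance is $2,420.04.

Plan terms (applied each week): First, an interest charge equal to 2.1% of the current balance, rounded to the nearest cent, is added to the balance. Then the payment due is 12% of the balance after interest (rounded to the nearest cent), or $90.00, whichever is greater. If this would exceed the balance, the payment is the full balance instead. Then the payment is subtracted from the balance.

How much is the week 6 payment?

Week 1: opening $2,420.04; interest $50.82 → $2,470.86; payment $296.50; balance $2,174.36
Week 2: opening $2,174.36; interest $45.66 → $2,220.02; payment $266.40; balance $1,953.62
Week 3: opening $1,953.62; interest $41.03 → $1,994.65; payment $239.36; balance $1,755.29
Week 4: opening $1,755.29; interest $36.86 → $1,792.15; payment $215.06; balance $1,577.09
Week 5: opening $1,577.09; interest $33.12 → $1,610.21; payment $193.23; balance $1,416.98
Week 6: opening $1,416.98; interest $29.76 → $1,446.74; payment $173.61; balance $1,273.13

$173.61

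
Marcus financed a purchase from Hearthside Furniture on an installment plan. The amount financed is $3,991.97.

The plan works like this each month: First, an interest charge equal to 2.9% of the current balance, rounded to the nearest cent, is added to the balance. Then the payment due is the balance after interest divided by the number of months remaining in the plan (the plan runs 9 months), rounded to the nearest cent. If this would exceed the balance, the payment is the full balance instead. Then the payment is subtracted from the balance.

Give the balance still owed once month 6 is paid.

$1,579.64

# | Opening | Interest | Payment | End bal
1 | $3,991.97 | $115.77 | $456.42 | $3,651.32
2 | $3,651.32 | $105.89 | $469.65 | $3,287.56
3 | $3,287.56 | $95.34 | $483.27 | $2,899.63
4 | $2,899.63 | $84.09 | $497.29 | $2,486.43
5 | $2,486.43 | $72.11 | $511.71 | $2,046.83
6 | $2,046.83 | $59.36 | $526.55 | $1,579.64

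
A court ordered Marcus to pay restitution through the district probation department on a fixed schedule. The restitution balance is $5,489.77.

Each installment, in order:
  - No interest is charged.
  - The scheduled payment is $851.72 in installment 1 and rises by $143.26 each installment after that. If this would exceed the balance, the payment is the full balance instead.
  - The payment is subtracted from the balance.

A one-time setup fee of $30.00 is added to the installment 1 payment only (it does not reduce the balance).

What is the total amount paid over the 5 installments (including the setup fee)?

$5,519.77

Installment 1: opening $5,489.77; payment $851.72 (+ $30.00 fee); balance $4,638.05
Installment 2: opening $4,638.05; payment $994.98; balance $3,643.07
Installment 3: opening $3,643.07; payment $1,138.24; balance $2,504.83
Installment 4: opening $2,504.83; payment $1,281.50; balance $1,223.33
Installment 5: opening $1,223.33; payment $1,223.33; balance $0.00
Total paid: $5,519.77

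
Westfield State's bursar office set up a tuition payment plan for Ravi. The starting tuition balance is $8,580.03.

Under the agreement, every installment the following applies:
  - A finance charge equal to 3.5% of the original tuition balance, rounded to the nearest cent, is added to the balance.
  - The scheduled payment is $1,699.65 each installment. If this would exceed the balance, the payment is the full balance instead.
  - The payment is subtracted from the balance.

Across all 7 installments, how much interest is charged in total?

Installment 1: opening $8,580.03; interest $300.30 → $8,880.33; payment $1,699.65; balance $7,180.68
Installment 2: opening $7,180.68; interest $300.30 → $7,480.98; payment $1,699.65; balance $5,781.33
Installment 3: opening $5,781.33; interest $300.30 → $6,081.63; payment $1,699.65; balance $4,381.98
Installment 4: opening $4,381.98; interest $300.30 → $4,682.28; payment $1,699.65; balance $2,982.63
Installment 5: opening $2,982.63; interest $300.30 → $3,282.93; payment $1,699.65; balance $1,583.28
Installment 6: opening $1,583.28; interest $300.30 → $1,883.58; payment $1,699.65; balance $183.93
Installment 7: opening $183.93; interest $300.30 → $484.23; payment $484.23; balance $0.00
Total interest: $300.30 + $300.30 + $300.30 + $300.30 + $300.30 + $300.30 + $300.30 = $2,102.10

$2,102.10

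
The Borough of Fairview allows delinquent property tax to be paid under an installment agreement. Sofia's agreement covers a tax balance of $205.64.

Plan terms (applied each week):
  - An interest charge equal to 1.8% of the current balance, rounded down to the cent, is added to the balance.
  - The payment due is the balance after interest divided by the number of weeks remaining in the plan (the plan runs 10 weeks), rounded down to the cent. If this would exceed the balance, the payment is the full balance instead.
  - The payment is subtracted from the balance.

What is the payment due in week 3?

Week 1: $205.64 +$3.70 interest = $209.34; pay $20.93 → $188.41
Week 2: $188.41 +$3.39 interest = $191.80; pay $21.31 → $170.49
Week 3: $170.49 +$3.06 interest = $173.55; pay $21.69 → $151.86

$21.69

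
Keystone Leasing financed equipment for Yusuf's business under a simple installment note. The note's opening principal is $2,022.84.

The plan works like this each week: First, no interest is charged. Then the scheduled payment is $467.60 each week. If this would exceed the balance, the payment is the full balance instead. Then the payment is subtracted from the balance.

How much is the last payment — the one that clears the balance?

Week 1: $2,022.84 − $467.60 → $1,555.24
Week 2: $1,555.24 − $467.60 → $1,087.64
Week 3: $1,087.64 − $467.60 → $620.04
Week 4: $620.04 − $467.60 → $152.44
Week 5: $152.44 − $152.44 → $0.00

$152.44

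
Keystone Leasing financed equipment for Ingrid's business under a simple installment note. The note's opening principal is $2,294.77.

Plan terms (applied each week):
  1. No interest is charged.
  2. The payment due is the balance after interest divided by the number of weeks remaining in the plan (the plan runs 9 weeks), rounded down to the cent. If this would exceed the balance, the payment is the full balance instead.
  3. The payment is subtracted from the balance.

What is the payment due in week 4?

Week 1: opening $2,294.77; payment $254.97; balance $2,039.80
Week 2: opening $2,039.80; payment $254.97; balance $1,784.83
Week 3: opening $1,784.83; payment $254.97; balance $1,529.86
Week 4: opening $1,529.86; payment $254.97; balance $1,274.89

$254.97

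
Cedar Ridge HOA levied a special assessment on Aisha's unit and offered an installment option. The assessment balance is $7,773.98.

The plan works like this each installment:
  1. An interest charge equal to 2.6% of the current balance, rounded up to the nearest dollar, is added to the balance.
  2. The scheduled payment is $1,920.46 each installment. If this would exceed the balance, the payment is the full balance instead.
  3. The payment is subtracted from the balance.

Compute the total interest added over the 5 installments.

$555.00

Installment 1: $7,773.98 +$203.00 interest = $7,976.98; pay $1,920.46 → $6,056.52
Installment 2: $6,056.52 +$158.00 interest = $6,214.52; pay $1,920.46 → $4,294.06
Installment 3: $4,294.06 +$112.00 interest = $4,406.06; pay $1,920.46 → $2,485.60
Installment 4: $2,485.60 +$65.00 interest = $2,550.60; pay $1,920.46 → $630.14
Installment 5: $630.14 +$17.00 interest = $647.14; pay $647.14 → $0.00
Total interest: $203.00 + $158.00 + $112.00 + $65.00 + $17.00 = $555.00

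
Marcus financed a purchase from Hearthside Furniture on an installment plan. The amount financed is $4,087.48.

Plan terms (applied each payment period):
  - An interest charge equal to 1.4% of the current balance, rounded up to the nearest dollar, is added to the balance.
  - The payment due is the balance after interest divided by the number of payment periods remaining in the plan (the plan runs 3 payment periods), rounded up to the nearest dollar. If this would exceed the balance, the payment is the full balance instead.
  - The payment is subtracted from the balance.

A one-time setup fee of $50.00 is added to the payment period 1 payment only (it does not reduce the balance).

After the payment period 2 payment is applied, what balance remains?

Payment period 1: $4,087.48 +$58.00 interest = $4,145.48; pay $1,382.00 (+ $50.00 fee) → $2,763.48
Payment period 2: $2,763.48 +$39.00 interest = $2,802.48; pay $1,402.00 → $1,400.48

$1,400.48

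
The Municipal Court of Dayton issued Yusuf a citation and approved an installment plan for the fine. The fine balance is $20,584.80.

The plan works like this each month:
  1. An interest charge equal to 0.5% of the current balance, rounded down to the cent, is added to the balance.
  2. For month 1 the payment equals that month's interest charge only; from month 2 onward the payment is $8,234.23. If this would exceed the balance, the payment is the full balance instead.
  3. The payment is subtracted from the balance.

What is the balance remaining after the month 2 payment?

$12,453.49

Month 1: opening $20,584.80; interest $102.92 → $20,687.72; payment $102.92; balance $20,584.80
Month 2: opening $20,584.80; interest $102.92 → $20,687.72; payment $8,234.23; balance $12,453.49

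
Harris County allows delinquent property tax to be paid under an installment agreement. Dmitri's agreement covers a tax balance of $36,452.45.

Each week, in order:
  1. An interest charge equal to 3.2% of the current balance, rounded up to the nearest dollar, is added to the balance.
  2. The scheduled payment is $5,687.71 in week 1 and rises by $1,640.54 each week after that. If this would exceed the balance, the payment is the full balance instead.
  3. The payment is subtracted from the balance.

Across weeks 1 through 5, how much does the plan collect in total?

Week 1: opening $36,452.45; interest $1,167.00 → $37,619.45; payment $5,687.71; balance $31,931.74
Week 2: opening $31,931.74; interest $1,022.00 → $32,953.74; payment $7,328.25; balance $25,625.49
Week 3: opening $25,625.49; interest $821.00 → $26,446.49; payment $8,968.79; balance $17,477.70
Week 4: opening $17,477.70; interest $560.00 → $18,037.70; payment $10,609.33; balance $7,428.37
Week 5: opening $7,428.37; interest $238.00 → $7,666.37; payment $7,666.37; balance $0.00
Total paid: $40,260.45

$40,260.45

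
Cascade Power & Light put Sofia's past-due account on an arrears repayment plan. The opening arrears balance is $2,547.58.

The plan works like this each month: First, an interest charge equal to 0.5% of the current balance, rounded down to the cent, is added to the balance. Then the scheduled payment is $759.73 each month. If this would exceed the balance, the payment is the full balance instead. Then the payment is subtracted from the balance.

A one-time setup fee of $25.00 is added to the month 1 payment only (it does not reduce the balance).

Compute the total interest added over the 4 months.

$28.44

Month 1: $2,547.58 +$12.73 interest = $2,560.31; pay $759.73 (+ $25.00 fee) → $1,800.58
Month 2: $1,800.58 +$9.00 interest = $1,809.58; pay $759.73 → $1,049.85
Month 3: $1,049.85 +$5.24 interest = $1,055.09; pay $759.73 → $295.36
Month 4: $295.36 +$1.47 interest = $296.83; pay $296.83 → $0.00
Total interest: $12.73 + $9.00 + $5.24 + $1.47 = $28.44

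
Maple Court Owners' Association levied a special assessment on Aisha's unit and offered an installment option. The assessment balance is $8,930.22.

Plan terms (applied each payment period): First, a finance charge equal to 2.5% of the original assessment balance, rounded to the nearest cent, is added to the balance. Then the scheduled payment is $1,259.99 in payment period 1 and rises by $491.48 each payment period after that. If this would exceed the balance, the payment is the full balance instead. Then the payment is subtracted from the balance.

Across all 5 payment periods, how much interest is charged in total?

$1,116.30

Payment period 1: $8,930.22 +$223.26 interest = $9,153.48; pay $1,259.99 → $7,893.49
Payment period 2: $7,893.49 +$223.26 interest = $8,116.75; pay $1,751.47 → $6,365.28
Payment period 3: $6,365.28 +$223.26 interest = $6,588.54; pay $2,242.95 → $4,345.59
Payment period 4: $4,345.59 +$223.26 interest = $4,568.85; pay $2,734.43 → $1,834.42
Payment period 5: $1,834.42 +$223.26 interest = $2,057.68; pay $2,057.68 → $0.00
Total interest: $223.26 + $223.26 + $223.26 + $223.26 + $223.26 = $1,116.30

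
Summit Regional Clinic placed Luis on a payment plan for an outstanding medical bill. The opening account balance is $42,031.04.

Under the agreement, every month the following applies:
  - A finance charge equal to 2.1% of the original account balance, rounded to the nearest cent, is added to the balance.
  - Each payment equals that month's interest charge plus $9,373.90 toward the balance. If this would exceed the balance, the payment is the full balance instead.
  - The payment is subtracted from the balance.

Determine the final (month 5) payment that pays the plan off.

$5,418.09

Month 1: $42,031.04 +$882.65 interest = $42,913.69; pay $10,256.55 → $32,657.14
Month 2: $32,657.14 +$882.65 interest = $33,539.79; pay $10,256.55 → $23,283.24
Month 3: $23,283.24 +$882.65 interest = $24,165.89; pay $10,256.55 → $13,909.34
Month 4: $13,909.34 +$882.65 interest = $14,791.99; pay $10,256.55 → $4,535.44
Month 5: $4,535.44 +$882.65 interest = $5,418.09; pay $5,418.09 → $0.00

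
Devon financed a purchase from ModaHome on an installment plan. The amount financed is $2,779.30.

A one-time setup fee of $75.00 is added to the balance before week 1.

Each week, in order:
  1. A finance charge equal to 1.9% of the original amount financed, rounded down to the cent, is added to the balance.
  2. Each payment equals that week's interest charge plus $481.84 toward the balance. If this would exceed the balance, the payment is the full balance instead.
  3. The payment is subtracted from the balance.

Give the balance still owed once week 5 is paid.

Week 1: opening $2,854.30; interest $52.80 → $2,907.10; payment $534.64; balance $2,372.46
Week 2: opening $2,372.46; interest $52.80 → $2,425.26; payment $534.64; balance $1,890.62
Week 3: opening $1,890.62; interest $52.80 → $1,943.42; payment $534.64; balance $1,408.78
Week 4: opening $1,408.78; interest $52.80 → $1,461.58; payment $534.64; balance $926.94
Week 5: opening $926.94; interest $52.80 → $979.74; payment $534.64; balance $445.10

$445.10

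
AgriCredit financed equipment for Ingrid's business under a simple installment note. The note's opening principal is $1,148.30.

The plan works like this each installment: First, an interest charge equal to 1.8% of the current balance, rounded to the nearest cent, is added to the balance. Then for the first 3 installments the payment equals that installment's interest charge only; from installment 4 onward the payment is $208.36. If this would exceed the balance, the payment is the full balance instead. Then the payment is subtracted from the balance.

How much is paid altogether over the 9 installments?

$1,282.42

Installment 1: opening $1,148.30; interest $20.67 → $1,168.97; payment $20.67; balance $1,148.30
Installment 2: opening $1,148.30; interest $20.67 → $1,168.97; payment $20.67; balance $1,148.30
Installment 3: opening $1,148.30; interest $20.67 → $1,168.97; payment $20.67; balance $1,148.30
Installment 4: opening $1,148.30; interest $20.67 → $1,168.97; payment $208.36; balance $960.61
Installment 5: opening $960.61; interest $17.29 → $977.90; payment $208.36; balance $769.54
Installment 6: opening $769.54; interest $13.85 → $783.39; payment $208.36; balance $575.03
Installment 7: opening $575.03; interest $10.35 → $585.38; payment $208.36; balance $377.02
Installment 8: opening $377.02; interest $6.79 → $383.81; payment $208.36; balance $175.45
Installment 9: opening $175.45; interest $3.16 → $178.61; payment $178.61; balance $0.00
Total paid: $1,282.42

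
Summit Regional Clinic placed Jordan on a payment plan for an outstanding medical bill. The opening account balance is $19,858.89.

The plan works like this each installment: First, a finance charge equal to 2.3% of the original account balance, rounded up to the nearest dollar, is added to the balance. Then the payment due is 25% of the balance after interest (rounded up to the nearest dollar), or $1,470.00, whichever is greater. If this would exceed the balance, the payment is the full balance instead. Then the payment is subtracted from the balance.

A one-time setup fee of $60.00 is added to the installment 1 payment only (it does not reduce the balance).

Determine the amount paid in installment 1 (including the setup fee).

Installment 1: opening $19,858.89; interest $457.00 → $20,315.89; payment $5,079.00 (+ $60.00 fee); balance $15,236.89

$5,139.00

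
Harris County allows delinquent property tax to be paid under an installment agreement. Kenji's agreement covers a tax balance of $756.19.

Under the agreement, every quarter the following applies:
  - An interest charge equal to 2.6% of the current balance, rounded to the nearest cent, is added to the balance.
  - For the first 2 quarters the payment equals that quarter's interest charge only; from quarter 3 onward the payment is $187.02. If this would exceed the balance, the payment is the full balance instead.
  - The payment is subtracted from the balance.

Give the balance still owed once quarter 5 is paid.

$240.95

Quarter 1: $756.19 +$19.66 interest = $775.85; pay $19.66 → $756.19
Quarter 2: $756.19 +$19.66 interest = $775.85; pay $19.66 → $756.19
Quarter 3: $756.19 +$19.66 interest = $775.85; pay $187.02 → $588.83
Quarter 4: $588.83 +$15.31 interest = $604.14; pay $187.02 → $417.12
Quarter 5: $417.12 +$10.85 interest = $427.97; pay $187.02 → $240.95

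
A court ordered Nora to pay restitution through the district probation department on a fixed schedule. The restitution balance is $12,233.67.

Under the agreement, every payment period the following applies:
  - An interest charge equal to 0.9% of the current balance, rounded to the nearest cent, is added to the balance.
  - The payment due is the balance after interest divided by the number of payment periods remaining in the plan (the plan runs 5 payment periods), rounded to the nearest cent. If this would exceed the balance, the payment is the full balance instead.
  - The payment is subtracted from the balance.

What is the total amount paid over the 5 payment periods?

Payment period 1: $12,233.67 +$110.10 interest = $12,343.77; pay $2,468.75 → $9,875.02
Payment period 2: $9,875.02 +$88.88 interest = $9,963.90; pay $2,490.98 → $7,472.92
Payment period 3: $7,472.92 +$67.26 interest = $7,540.18; pay $2,513.39 → $5,026.79
Payment period 4: $5,026.79 +$45.24 interest = $5,072.03; pay $2,536.02 → $2,536.01
Payment period 5: $2,536.01 +$22.82 interest = $2,558.83; pay $2,558.83 → $0.00
Total paid: $12,567.97

$12,567.97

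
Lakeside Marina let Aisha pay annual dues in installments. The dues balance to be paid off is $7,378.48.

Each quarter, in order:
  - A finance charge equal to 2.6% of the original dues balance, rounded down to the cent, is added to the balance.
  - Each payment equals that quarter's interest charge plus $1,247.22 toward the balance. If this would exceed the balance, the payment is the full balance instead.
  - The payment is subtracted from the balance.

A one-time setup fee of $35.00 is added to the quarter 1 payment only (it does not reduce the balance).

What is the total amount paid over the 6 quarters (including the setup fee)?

Quarter 1: opening $7,378.48; interest $191.84 → $7,570.32; payment $1,439.06 (+ $35.00 fee); balance $6,131.26
Quarter 2: opening $6,131.26; interest $191.84 → $6,323.10; payment $1,439.06; balance $4,884.04
Quarter 3: opening $4,884.04; interest $191.84 → $5,075.88; payment $1,439.06; balance $3,636.82
Quarter 4: opening $3,636.82; interest $191.84 → $3,828.66; payment $1,439.06; balance $2,389.60
Quarter 5: opening $2,389.60; interest $191.84 → $2,581.44; payment $1,439.06; balance $1,142.38
Quarter 6: opening $1,142.38; interest $191.84 → $1,334.22; payment $1,334.22; balance $0.00
Total paid: $8,564.52

$8,564.52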